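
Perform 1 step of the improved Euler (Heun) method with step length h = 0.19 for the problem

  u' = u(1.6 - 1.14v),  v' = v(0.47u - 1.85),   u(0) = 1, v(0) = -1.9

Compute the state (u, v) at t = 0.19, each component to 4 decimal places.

1.8790, -1.5119

Heun on (u,v): k1 = f(t_n, state_n); k2 = f(t_n + h, state_n + h·k1); state_{n+1} = state_n + (h/2)·(k1 + k2).
0.000000: (1.000000, -1.900000)
  k1 = (3.766000, 2.622000)
  predictor → (1.715540, -1.401820)
  k2 = (5.486425, 1.463074)
  → (1.878980, -1.511918)
(u(0.19), v(0.19)) ≈ (1.8790, -1.5119)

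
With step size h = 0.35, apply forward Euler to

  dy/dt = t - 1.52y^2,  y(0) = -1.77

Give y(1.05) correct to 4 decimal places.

Euler: y_{n+1} = y_n + h·f(t_n, y_n).
t=0.000000, y=-1.770000: f=-4.762008 → y ← -1.770000 + 0.35·(-4.762008) = -3.436703
t=0.350000, y=-3.436703: f=-17.602608 → y ← -3.436703 + 0.35·(-17.602608) = -9.597616
t=0.700000, y=-9.597616: f=-139.313620 → y ← -9.597616 + 0.35·(-139.313620) = -58.357382
y(1.05) ≈ -58.3574

-58.3574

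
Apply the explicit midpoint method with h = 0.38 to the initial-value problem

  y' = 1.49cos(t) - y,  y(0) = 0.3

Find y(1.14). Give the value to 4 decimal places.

Midpoint: k1 = f(t_n, y_n); k2 = f(t_n + h/2, y_n + (h/2)·k1); y_{n+1} = y_n + h·k2.
t=0.000000, y=0.300000:
  k1 = f(0.000000, 0.300000) = 1.190000
  k2 = f(0.190000, 0.526100) = 0.937086
  y ← 0.300000 + 0.38·0.937086 = 0.656093
t=0.380000, y=0.656093:
  k1 = f(0.380000, 0.656093) = 0.727618
  k2 = f(0.570000, 0.794340) = 0.460092
  y ← 0.656093 + 0.38·0.460092 = 0.830928
t=0.760000, y=0.830928:
  k1 = f(0.760000, 0.830928) = 0.249078
  k2 = f(0.950000, 0.878253) = -0.011545
  y ← 0.830928 + 0.38·(-0.011545) = 0.826541
y(1.14) ≈ 0.8265

0.8265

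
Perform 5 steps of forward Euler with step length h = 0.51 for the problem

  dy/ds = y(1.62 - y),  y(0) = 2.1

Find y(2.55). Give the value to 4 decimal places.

1.6200

Euler: y_{n+1} = y_n + h·f(s_n, y_n).
s=0.000000, y=2.100000: f=-1.008000 → y ← 2.100000 + 0.51·(-1.008000) = 1.585920
s=0.510000, y=1.585920: f=0.054048 → y ← 1.585920 + 0.51·0.054048 = 1.613485
s=1.020000, y=1.613485: f=0.010513 → y ← 1.613485 + 0.51·0.010513 = 1.618846
s=1.530000, y=1.618846: f=0.001868 → y ← 1.618846 + 0.51·0.001868 = 1.619799
s=2.040000, y=1.619799: f=0.000326 → y ← 1.619799 + 0.51·0.000326 = 1.619965
y(2.55) ≈ 1.6200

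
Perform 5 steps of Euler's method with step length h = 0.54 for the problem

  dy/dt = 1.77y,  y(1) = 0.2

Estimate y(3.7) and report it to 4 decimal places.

Euler: y_{n+1} = y_n + h·f(t_n, y_n).
t=1.000000, y=0.200000: f=0.354000 → y ← 0.200000 + 0.54·0.354000 = 0.391160
t=1.540000, y=0.391160: f=0.692353 → y ← 0.391160 + 0.54·0.692353 = 0.765031
t=2.080000, y=0.765031: f=1.354104 → y ← 0.765031 + 0.54·1.354104 = 1.496247
t=2.620000, y=1.496247: f=2.648357 → y ← 1.496247 + 0.54·2.648357 = 2.926360
t=3.160000, y=2.926360: f=5.179657 → y ← 2.926360 + 0.54·5.179657 = 5.723375
y(3.7) ≈ 5.7234

5.7234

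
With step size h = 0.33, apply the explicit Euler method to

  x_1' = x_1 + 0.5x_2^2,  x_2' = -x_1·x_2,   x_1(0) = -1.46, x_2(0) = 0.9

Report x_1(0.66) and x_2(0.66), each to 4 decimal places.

-2.1114, 2.1294

Euler on (x_1,x_2): x_1_{n+1} = x_1_n + h·x_1', x_2_{n+1} = x_2_n + h·x_2'.
0.000000: (-1.460000, 0.900000); f=(-1.055000, 1.314000) → (-1.808150, 1.333620)
0.330000: (-1.808150, 1.333620); f=(-0.918879, 2.411385) → (-2.111380, 2.129377)
(x_1(0.66), x_2(0.66)) ≈ (-2.1114, 2.1294)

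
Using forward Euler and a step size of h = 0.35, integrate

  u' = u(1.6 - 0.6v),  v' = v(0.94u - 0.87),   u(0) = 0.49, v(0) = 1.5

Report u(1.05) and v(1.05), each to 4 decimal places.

Euler on (u,v): u_{n+1} = u_n + h·u', v_{n+1} = v_n + h·v'.
0.000000: (0.490000, 1.500000); f=(0.343000, -0.614100) → (0.610050, 1.285065)
0.350000: (0.610050, 1.285065); f=(0.505708, -0.381090) → (0.787048, 1.151684)
0.700000: (0.787048, 1.151684); f=(0.715418, -0.149921) → (1.037444, 1.099211)
(u(1.05), v(1.05)) ≈ (1.0374, 1.0992)

1.0374, 1.0992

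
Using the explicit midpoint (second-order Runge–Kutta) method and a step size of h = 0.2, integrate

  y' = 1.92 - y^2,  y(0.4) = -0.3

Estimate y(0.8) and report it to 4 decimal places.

0.4504

Midpoint: k1 = f(x_n, y_n); k2 = f(x_n + h/2, y_n + (h/2)·k1); y_{n+1} = y_n + h·k2.
x=0.400000, y=-0.300000:
  k1 = f(0.400000, -0.300000) = 1.830000
  k2 = f(0.500000, -0.117000) = 1.906311
  y ← -0.300000 + 0.2·1.906311 = 0.081262
x=0.600000, y=0.081262:
  k1 = f(0.600000, 0.081262) = 1.913396
  k2 = f(0.700000, 0.272602) = 1.845688
  y ← 0.081262 + 0.2·1.845688 = 0.450400
y(0.8) ≈ 0.4504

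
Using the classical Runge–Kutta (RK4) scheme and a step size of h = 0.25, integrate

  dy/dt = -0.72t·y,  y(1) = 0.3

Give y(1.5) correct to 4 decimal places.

RK4: k1 = f(t_n, y_n); k2 = f(t_n + h/2, y_n + (h/2)·k1); k3 = f(t_n + h/2, y_n + (h/2)·k2); k4 = f(t_n + h, y_n + h·k3); y_{n+1} = y_n + (h/6)·(k1 + 2k2 + 2k3 + k4).
t=1.000000, y=0.300000:
  k1 = f(1.000000, 0.300000) = -0.216000
  k2 = f(1.125000, 0.273000) = -0.221130
  k3 = f(1.125000, 0.272359) = -0.220611
  k4 = f(1.250000, 0.244847) = -0.220363
  y ← 0.300000 + (0.25/6)·(k1 + 2k2 + 2k3 + k4) = 0.245007
t=1.250000, y=0.245007:
  k1 = f(1.250000, 0.245007) = -0.220506
  k2 = f(1.375000, 0.217443) = -0.215269
  k3 = f(1.375000, 0.218098) = -0.215917
  k4 = f(1.500000, 0.191027) = -0.206309
  y ← 0.245007 + (0.25/6)·(k1 + 2k2 + 2k3 + k4) = 0.191290
y(1.5) ≈ 0.1913

0.1913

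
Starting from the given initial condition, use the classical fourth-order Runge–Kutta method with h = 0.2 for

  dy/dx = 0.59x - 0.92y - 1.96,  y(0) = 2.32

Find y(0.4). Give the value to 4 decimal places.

0.9917

RK4: k1 = f(x_n, y_n); k2 = f(x_n + h/2, y_n + (h/2)·k1); k3 = f(x_n + h/2, y_n + (h/2)·k2); k4 = f(x_n + h, y_n + h·k3); y_{n+1} = y_n + (h/6)·(k1 + 2k2 + 2k3 + k4).
x=0.000000, y=2.320000:
  k1 = f(0.000000, 2.320000) = -4.094400
  k2 = f(0.100000, 1.910560) = -3.658715
  k3 = f(0.100000, 1.954128) = -3.698798
  k4 = f(0.200000, 1.580240) = -3.295821
  y ← 2.320000 + (0.2/6)·(k1 + 2k2 + 2k3 + k4) = 1.583158
x=0.200000, y=1.583158:
  k1 = f(0.200000, 1.583158) = -3.298506
  k2 = f(0.300000, 1.253308) = -2.936043
  k3 = f(0.300000, 1.289554) = -2.969390
  k4 = f(0.400000, 0.989280) = -2.634138
  y ← 1.583158 + (0.2/6)·(k1 + 2k2 + 2k3 + k4) = 0.991708
y(0.4) ≈ 0.9917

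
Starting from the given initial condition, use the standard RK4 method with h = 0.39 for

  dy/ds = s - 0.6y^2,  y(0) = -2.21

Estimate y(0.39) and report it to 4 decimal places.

RK4: k1 = f(s_n, y_n); k2 = f(s_n + h/2, y_n + (h/2)·k1); k3 = f(s_n + h/2, y_n + (h/2)·k2); k4 = f(s_n + h, y_n + h·k3); y_{n+1} = y_n + (h/6)·(k1 + 2k2 + 2k3 + k4).
s=0.000000, y=-2.210000:
  k1 = f(0.000000, -2.210000) = -2.930460
  k2 = f(0.195000, -2.781440) = -4.446844
  k3 = f(0.195000, -3.077135) = -5.486254
  k4 = f(0.390000, -4.349639) = -10.961617
  y ← -2.210000 + (0.39/6)·(k1 + 2k2 + 2k3 + k4) = -4.404288
y(0.39) ≈ -4.4043

-4.4043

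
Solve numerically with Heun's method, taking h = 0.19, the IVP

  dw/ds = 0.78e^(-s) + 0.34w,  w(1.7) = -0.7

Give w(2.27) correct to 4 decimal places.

Heun: k1 = f(s_n, w_n); k2 = f(s_n + h, w_n + h·k1); w_{n+1} = w_n + (h/2)·(k1 + k2).
s=1.700000, w=-0.700000:
  k1 = f(1.700000, -0.700000) = -0.095507
  k2 = f(1.890000, -0.718146) = -0.126334
  w ← -0.700000 + (0.19/2)·(-0.095507 + (-0.126334)) = -0.721075
s=1.890000, w=-0.721075:
  k1 = f(1.890000, -0.721075) = -0.127329
  k2 = f(2.080000, -0.745267) = -0.155945
  w ← -0.721075 + (0.19/2)·(-0.127329 + (-0.155945)) = -0.747986
s=2.080000, w=-0.747986:
  k1 = f(2.080000, -0.747986) = -0.156870
  k2 = f(2.270000, -0.777791) = -0.183866
  w ← -0.747986 + (0.19/2)·(-0.156870 + (-0.183866)) = -0.780356
w(2.27) ≈ -0.7804

-0.7804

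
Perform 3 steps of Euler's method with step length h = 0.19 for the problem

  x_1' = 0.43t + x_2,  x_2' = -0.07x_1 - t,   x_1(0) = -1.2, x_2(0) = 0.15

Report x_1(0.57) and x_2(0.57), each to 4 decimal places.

Euler on (x_1,x_2): x_1_{n+1} = x_1_n + h·x_1', x_2_{n+1} = x_2_n + h·x_2'.
0.000000: (-1.200000, 0.150000); f=(0.150000, 0.084000) → (-1.171500, 0.165960)
0.190000: (-1.171500, 0.165960); f=(0.247660, -0.107995) → (-1.124445, 0.145441)
0.380000: (-1.124445, 0.145441); f=(0.308841, -0.301289) → (-1.065765, 0.088196)
(x_1(0.57), x_2(0.57)) ≈ (-1.0658, 0.0882)

-1.0658, 0.0882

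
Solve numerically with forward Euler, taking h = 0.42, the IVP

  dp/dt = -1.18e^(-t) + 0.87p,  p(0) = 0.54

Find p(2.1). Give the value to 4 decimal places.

Euler: p_{n+1} = p_n + h·f(t_n, p_n).
t=0.000000, p=0.540000: f=-0.710200 → p ← 0.540000 + 0.42·(-0.710200) = 0.241716
t=0.420000, p=0.241716: f=-0.565022 → p ← 0.241716 + 0.42·(-0.565022) = 0.004407
t=0.840000, p=0.004407: f=-0.505585 → p ← 0.004407 + 0.42·(-0.505585) = -0.207939
t=1.260000, p=-0.207939: f=-0.515619 → p ← -0.207939 + 0.42·(-0.515619) = -0.424499
t=1.680000, p=-0.424499: f=-0.589235 → p ← -0.424499 + 0.42·(-0.589235) = -0.671978
p(2.1) ≈ -0.6720

-0.6720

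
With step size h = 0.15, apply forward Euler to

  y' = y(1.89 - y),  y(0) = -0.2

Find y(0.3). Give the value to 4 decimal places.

-0.3475

Euler: y_{n+1} = y_n + h·f(x_n, y_n).
x=0.000000, y=-0.200000: f=-0.418000 → y ← -0.200000 + 0.15·(-0.418000) = -0.262700
x=0.150000, y=-0.262700: f=-0.565514 → y ← -0.262700 + 0.15·(-0.565514) = -0.347527
y(0.3) ≈ -0.3475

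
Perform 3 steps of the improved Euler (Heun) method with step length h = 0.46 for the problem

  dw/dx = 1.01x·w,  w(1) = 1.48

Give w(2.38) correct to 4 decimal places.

Heun: k1 = f(x_n, w_n); k2 = f(x_n + h, w_n + h·k1); w_{n+1} = w_n + (h/2)·(k1 + k2).
x=1.000000, w=1.480000:
  k1 = f(1.000000, 1.480000) = 1.494800
  k2 = f(1.460000, 2.167608) = 3.196355
  w ← 1.480000 + (0.46/2)·(1.494800 + 3.196355) = 2.558966
x=1.460000, w=2.558966:
  k1 = f(1.460000, 2.558966) = 3.773451
  k2 = f(1.920000, 4.294753) = 8.328385
  w ← 2.558966 + (0.46/2)·(3.773451 + 8.328385) = 5.342388
x=1.920000, w=5.342388:
  k1 = f(1.920000, 5.342388) = 10.359958
  k2 = f(2.380000, 10.107969) = 24.297535
  w ← 5.342388 + (0.46/2)·(10.359958 + 24.297535) = 13.313611
w(2.38) ≈ 13.3136

13.3136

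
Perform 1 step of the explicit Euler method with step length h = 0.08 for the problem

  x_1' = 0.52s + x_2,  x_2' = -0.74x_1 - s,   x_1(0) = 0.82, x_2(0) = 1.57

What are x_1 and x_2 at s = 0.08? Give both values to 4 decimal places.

0.9456, 1.5215

Euler on (x_1,x_2): x_1_{n+1} = x_1_n + h·x_1', x_2_{n+1} = x_2_n + h·x_2'.
0.000000: (0.820000, 1.570000); f=(1.570000, -0.606800) → (0.945600, 1.521456)
(x_1(0.08), x_2(0.08)) ≈ (0.9456, 1.5215)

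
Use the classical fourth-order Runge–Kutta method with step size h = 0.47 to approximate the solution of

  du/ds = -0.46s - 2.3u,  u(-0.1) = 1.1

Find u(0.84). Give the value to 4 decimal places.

0.0404

RK4: k1 = f(s_n, u_n); k2 = f(s_n + h/2, u_n + (h/2)·k1); k3 = f(s_n + h/2, u_n + (h/2)·k2); k4 = f(s_n + h, u_n + h·k3); u_{n+1} = u_n + (h/6)·(k1 + 2k2 + 2k3 + k4).
s=-0.100000, u=1.100000:
  k1 = f(-0.100000, 1.100000) = -2.484000
  k2 = f(0.135000, 0.516260) = -1.249498
  k3 = f(0.135000, 0.806368) = -1.916746
  k4 = f(0.370000, 0.199129) = -0.628197
  u ← 1.100000 + (0.47/6)·(k1 + 2k2 + 2k3 + k4) = 0.360166
s=0.370000, u=0.360166:
  k1 = f(0.370000, 0.360166) = -0.998582
  k2 = f(0.605000, 0.125499) = -0.566949
  k3 = f(0.605000, 0.226933) = -0.800247
  k4 = f(0.840000, -0.015950) = -0.349716
  u ← 0.360166 + (0.47/6)·(k1 + 2k2 + 2k3 + k4) = 0.040356
u(0.84) ≈ 0.0404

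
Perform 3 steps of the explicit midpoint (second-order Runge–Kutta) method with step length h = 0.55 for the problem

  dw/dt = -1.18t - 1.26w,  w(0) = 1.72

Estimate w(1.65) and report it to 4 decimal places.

Midpoint: k1 = f(t_n, w_n); k2 = f(t_n + h/2, w_n + (h/2)·k1); w_{n+1} = w_n + h·k2.
t=0.000000, w=1.720000:
  k1 = f(0.000000, 1.720000) = -2.167200
  k2 = f(0.275000, 1.124020) = -1.740765
  w ← 1.720000 + 0.55·(-1.740765) = 0.762579
t=0.550000, w=0.762579:
  k1 = f(0.550000, 0.762579) = -1.609850
  k2 = f(0.825000, 0.319870) = -1.376537
  w ← 0.762579 + 0.55·(-1.376537) = 0.005484
t=1.100000, w=0.005484:
  k1 = f(1.100000, 0.005484) = -1.304910
  k2 = f(1.375000, -0.353366) = -1.177259
  w ← 0.005484 + 0.55·(-1.177259) = -0.642008
w(1.65) ≈ -0.6420

-0.6420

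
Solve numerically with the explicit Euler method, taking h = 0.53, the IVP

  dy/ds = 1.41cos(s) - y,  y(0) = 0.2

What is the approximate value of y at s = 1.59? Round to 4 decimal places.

Euler: y_{n+1} = y_n + h·f(s_n, y_n).
s=0.000000, y=0.200000: f=1.210000 → y ← 0.200000 + 0.53·1.210000 = 0.841300
s=0.530000, y=0.841300: f=0.375258 → y ← 0.841300 + 0.53·0.375258 = 1.040187
s=1.060000, y=1.040187: f=-0.350877 → y ← 1.040187 + 0.53·(-0.350877) = 0.854222
y(1.59) ≈ 0.8542

0.8542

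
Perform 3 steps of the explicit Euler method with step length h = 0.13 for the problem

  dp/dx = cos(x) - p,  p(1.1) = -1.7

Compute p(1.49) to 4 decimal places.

-1.0098

Euler: p_{n+1} = p_n + h·f(x_n, p_n).
x=1.100000, p=-1.700000: f=2.153596 → p ← -1.700000 + 0.13·2.153596 = -1.420033
x=1.230000, p=-1.420033: f=1.754270 → p ← -1.420033 + 0.13·1.754270 = -1.191977
x=1.360000, p=-1.191977: f=1.401216 → p ← -1.191977 + 0.13·1.401216 = -1.009819
p(1.49) ≈ -1.0098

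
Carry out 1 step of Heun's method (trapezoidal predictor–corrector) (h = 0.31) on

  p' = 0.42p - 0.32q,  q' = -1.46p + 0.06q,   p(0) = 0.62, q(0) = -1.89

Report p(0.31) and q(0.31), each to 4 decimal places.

0.9213, -2.2694

Heun on (p,q): k1 = f(t_n, state_n); k2 = f(t_n + h, state_n + h·k1); state_{n+1} = state_n + (h/2)·(k1 + k2).
0.000000: (0.620000, -1.890000)
  k1 = (0.865200, -1.018600)
  predictor → (0.888212, -2.205766)
  k2 = (1.078894, -1.429135)
  → (0.921335, -2.269399)
(p(0.31), q(0.31)) ≈ (0.9213, -2.2694)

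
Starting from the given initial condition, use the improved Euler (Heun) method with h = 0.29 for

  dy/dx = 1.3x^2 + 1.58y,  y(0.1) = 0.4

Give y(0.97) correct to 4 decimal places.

Heun: k1 = f(x_n, y_n); k2 = f(x_n + h, y_n + h·k1); y_{n+1} = y_n + (h/2)·(k1 + k2).
x=0.100000, y=0.400000:
  k1 = f(0.100000, 0.400000) = 0.645000
  k2 = f(0.390000, 0.587050) = 1.125269
  y ← 0.400000 + (0.29/2)·(0.645000 + 1.125269) = 0.656689
x=0.390000, y=0.656689:
  k1 = f(0.390000, 0.656689) = 1.235299
  k2 = f(0.680000, 1.014926) = 2.204702
  y ← 0.656689 + (0.29/2)·(1.235299 + 2.204702) = 1.155489
x=0.680000, y=1.155489:
  k1 = f(0.680000, 1.155489) = 2.426793
  k2 = f(0.970000, 1.859259) = 4.160799
  y ← 1.155489 + (0.29/2)·(2.426793 + 4.160799) = 2.110690
y(0.97) ≈ 2.1107

2.1107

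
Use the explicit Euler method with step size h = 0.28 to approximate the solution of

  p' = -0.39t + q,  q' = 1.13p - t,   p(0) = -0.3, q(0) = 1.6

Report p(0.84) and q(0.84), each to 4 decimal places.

Euler on (p,q): p_{n+1} = p_n + h·p', q_{n+1} = q_n + h·q'.
0.000000: (-0.300000, 1.600000); f=(1.600000, -0.339000) → (0.148000, 1.505080)
0.280000: (0.148000, 1.505080); f=(1.395880, -0.112760) → (0.538846, 1.473507)
0.560000: (0.538846, 1.473507); f=(1.255107, 0.048896) → (0.890276, 1.487198)
(p(0.84), q(0.84)) ≈ (0.8903, 1.4872)

0.8903, 1.4872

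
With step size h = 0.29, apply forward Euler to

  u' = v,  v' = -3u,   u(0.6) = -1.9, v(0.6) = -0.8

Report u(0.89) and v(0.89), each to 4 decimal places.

-2.1320, 0.8530

Euler on (u,v): u_{n+1} = u_n + h·u', v_{n+1} = v_n + h·v'.
0.600000: (-1.900000, -0.800000); f=(-0.800000, 5.700000) → (-2.132000, 0.853000)
(u(0.89), v(0.89)) ≈ (-2.1320, 0.8530)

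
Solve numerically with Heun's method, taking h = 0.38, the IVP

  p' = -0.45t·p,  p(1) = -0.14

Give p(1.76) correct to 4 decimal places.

Heun: k1 = f(t_n, p_n); k2 = f(t_n + h, p_n + h·k1); p_{n+1} = p_n + (h/2)·(k1 + k2).
t=1.000000, p=-0.140000:
  k1 = f(1.000000, -0.140000) = 0.063000
  k2 = f(1.380000, -0.116060) = 0.072073
  p ← -0.140000 + (0.38/2)·(0.063000 + 0.072073) = -0.114336
t=1.380000, p=-0.114336:
  k1 = f(1.380000, -0.114336) = 0.071003
  k2 = f(1.760000, -0.087355) = 0.069185
  p ← -0.114336 + (0.38/2)·(0.071003 + 0.069185) = -0.087700
p(1.76) ≈ -0.0877

-0.0877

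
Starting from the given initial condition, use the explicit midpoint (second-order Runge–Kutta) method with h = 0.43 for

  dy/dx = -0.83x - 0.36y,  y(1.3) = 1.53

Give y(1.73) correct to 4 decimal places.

0.8067

Midpoint: k1 = f(x_n, y_n); k2 = f(x_n + h/2, y_n + (h/2)·k1); y_{n+1} = y_n + h·k2.
x=1.300000, y=1.530000:
  k1 = f(1.300000, 1.530000) = -1.629800
  k2 = f(1.515000, 1.179593) = -1.682103
  y ← 1.530000 + 0.43·(-1.682103) = 0.806696
y(1.73) ≈ 0.8067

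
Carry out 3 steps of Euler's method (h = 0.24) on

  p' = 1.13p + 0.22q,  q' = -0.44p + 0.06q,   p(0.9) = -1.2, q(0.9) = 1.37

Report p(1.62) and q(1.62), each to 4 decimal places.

-2.1570, 1.9027

Euler on (p,q): p_{n+1} = p_n + h·p', q_{n+1} = q_n + h·q'.
0.900000: (-1.200000, 1.370000); f=(-1.054600, 0.610200) → (-1.453104, 1.516448)
1.140000: (-1.453104, 1.516448); f=(-1.308389, 0.730353) → (-1.767117, 1.691733)
1.380000: (-1.767117, 1.691733); f=(-1.624661, 0.879036) → (-2.157036, 1.902701)
(p(1.62), q(1.62)) ≈ (-2.1570, 1.9027)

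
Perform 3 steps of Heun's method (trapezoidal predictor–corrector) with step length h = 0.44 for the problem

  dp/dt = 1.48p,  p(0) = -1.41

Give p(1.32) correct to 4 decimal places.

Heun: k1 = f(t_n, p_n); k2 = f(t_n + h, p_n + h·k1); p_{n+1} = p_n + (h/2)·(k1 + k2).
t=0.000000, p=-1.410000:
  k1 = f(0.000000, -1.410000) = -2.086800
  k2 = f(0.440000, -2.328192) = -3.445724
  p ← -1.410000 + (0.44/2)·(-2.086800 + (-3.445724)) = -2.627155
t=0.440000, p=-2.627155:
  k1 = f(0.440000, -2.627155) = -3.888190
  k2 = f(0.880000, -4.337959) = -6.420179
  p ← -2.627155 + (0.44/2)·(-3.888190 + (-6.420179)) = -4.894996
t=0.880000, p=-4.894996:
  k1 = f(0.880000, -4.894996) = -7.244595
  k2 = f(1.320000, -8.082618) = -11.962275
  p ← -4.894996 + (0.44/2)·(-7.244595 + (-11.962275)) = -9.120508
p(1.32) ≈ -9.1205

-9.1205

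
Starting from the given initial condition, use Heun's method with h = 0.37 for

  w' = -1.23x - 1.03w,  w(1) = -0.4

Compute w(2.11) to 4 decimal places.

Heun: k1 = f(x_n, w_n); k2 = f(x_n + h, w_n + h·k1); w_{n+1} = w_n + (h/2)·(k1 + k2).
x=1.000000, w=-0.400000:
  k1 = f(1.000000, -0.400000) = -0.818000
  k2 = f(1.370000, -0.702660) = -0.961360
  w ← -0.400000 + (0.37/2)·(-0.818000 + (-0.961360)) = -0.729182
x=1.370000, w=-0.729182:
  k1 = f(1.370000, -0.729182) = -0.934043
  k2 = f(1.740000, -1.074778) = -1.033179
  w ← -0.729182 + (0.37/2)·(-0.934043 + (-1.033179)) = -1.093118
x=1.740000, w=-1.093118:
  k1 = f(1.740000, -1.093118) = -1.014289
  k2 = f(2.110000, -1.468405) = -1.082843
  w ← -1.093118 + (0.37/2)·(-1.014289 + (-1.082843)) = -1.481087
w(2.11) ≈ -1.4811

-1.4811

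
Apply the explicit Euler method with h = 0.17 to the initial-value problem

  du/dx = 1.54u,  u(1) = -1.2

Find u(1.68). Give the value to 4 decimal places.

Euler: u_{n+1} = u_n + h·f(x_n, u_n).
x=1.000000, u=-1.200000: f=-1.848000 → u ← -1.200000 + 0.17·(-1.848000) = -1.514160
x=1.170000, u=-1.514160: f=-2.331806 → u ← -1.514160 + 0.17·(-2.331806) = -1.910567
x=1.340000, u=-1.910567: f=-2.942273 → u ← -1.910567 + 0.17·(-2.942273) = -2.410754
x=1.510000, u=-2.410754: f=-3.712560 → u ← -2.410754 + 0.17·(-3.712560) = -3.041889
u(1.68) ≈ -3.0419

-3.0419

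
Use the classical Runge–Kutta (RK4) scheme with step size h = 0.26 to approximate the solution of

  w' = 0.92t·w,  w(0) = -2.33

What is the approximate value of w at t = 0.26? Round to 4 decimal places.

RK4: k1 = f(t_n, w_n); k2 = f(t_n + h/2, w_n + (h/2)·k1); k3 = f(t_n + h/2, w_n + (h/2)·k2); k4 = f(t_n + h, w_n + h·k3); w_{n+1} = w_n + (h/6)·(k1 + 2k2 + 2k3 + k4).
t=0.000000, w=-2.330000:
  k1 = f(0.000000, -2.330000) = 0.000000
  k2 = f(0.130000, -2.330000) = -0.278668
  k3 = f(0.130000, -2.366227) = -0.283001
  k4 = f(0.260000, -2.403580) = -0.574936
  w ← -2.330000 + (0.26/6)·(k1 + 2k2 + 2k3 + k4) = -2.403592
w(0.26) ≈ -2.4036

-2.4036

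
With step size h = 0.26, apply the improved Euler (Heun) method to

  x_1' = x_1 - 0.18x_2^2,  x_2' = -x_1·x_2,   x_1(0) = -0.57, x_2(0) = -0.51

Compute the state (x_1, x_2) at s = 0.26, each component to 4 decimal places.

-0.7532, -0.6034

Heun on (x_1,x_2): k1 = f(s_n, state_n); k2 = f(s_n + h, state_n + h·k1); state_{n+1} = state_n + (h/2)·(k1 + k2).
0.000000: (-0.570000, -0.510000)
  k1 = (-0.616818, -0.290700)
  predictor → (-0.730373, -0.585582)
  k2 = (-0.792096, -0.427693)
  → (-0.753159, -0.603391)
(x_1(0.26), x_2(0.26)) ≈ (-0.7532, -0.6034)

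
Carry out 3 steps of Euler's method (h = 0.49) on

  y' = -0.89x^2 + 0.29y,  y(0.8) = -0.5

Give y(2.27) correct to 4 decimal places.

-3.3195

Euler: y_{n+1} = y_n + h·f(x_n, y_n).
x=0.800000, y=-0.500000: f=-0.714600 → y ← -0.500000 + 0.49·(-0.714600) = -0.850154
x=1.290000, y=-0.850154: f=-1.727594 → y ← -0.850154 + 0.49·(-1.727594) = -1.696675
x=1.780000, y=-1.696675: f=-3.311912 → y ← -1.696675 + 0.49·(-3.311912) = -3.319512
y(2.27) ≈ -3.3195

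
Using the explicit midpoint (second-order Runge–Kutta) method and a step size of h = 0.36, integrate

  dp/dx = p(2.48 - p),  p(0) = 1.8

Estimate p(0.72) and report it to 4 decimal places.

Midpoint: k1 = f(x_n, p_n); k2 = f(x_n + h/2, p_n + (h/2)·k1); p_{n+1} = p_n + h·k2.
x=0.000000, p=1.800000:
  k1 = f(0.000000, 1.800000) = 1.224000
  k2 = f(0.180000, 2.020320) = 0.928701
  p ← 1.800000 + 0.36·0.928701 = 2.134332
x=0.360000, p=2.134332:
  k1 = f(0.360000, 2.134332) = 0.737770
  k2 = f(0.540000, 2.267131) = 0.482602
  p ← 2.134332 + 0.36·0.482602 = 2.308069
p(0.72) ≈ 2.3081

2.3081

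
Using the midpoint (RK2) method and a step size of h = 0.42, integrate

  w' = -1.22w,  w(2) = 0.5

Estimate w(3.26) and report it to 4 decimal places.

0.1185

Midpoint: k1 = f(x_n, w_n); k2 = f(x_n + h/2, w_n + (h/2)·k1); w_{n+1} = w_n + h·k2.
x=2.000000, w=0.500000:
  k1 = f(2.000000, 0.500000) = -0.610000
  k2 = f(2.210000, 0.371900) = -0.453718
  w ← 0.500000 + 0.42·(-0.453718) = 0.309438
x=2.420000, w=0.309438:
  k1 = f(2.420000, 0.309438) = -0.377515
  k2 = f(2.630000, 0.230160) = -0.280796
  w ← 0.309438 + 0.42·(-0.280796) = 0.191504
x=2.840000, w=0.191504:
  k1 = f(2.840000, 0.191504) = -0.233635
  k2 = f(3.050000, 0.142441) = -0.173778
  w ← 0.191504 + 0.42·(-0.173778) = 0.118518
w(3.26) ≈ 0.1185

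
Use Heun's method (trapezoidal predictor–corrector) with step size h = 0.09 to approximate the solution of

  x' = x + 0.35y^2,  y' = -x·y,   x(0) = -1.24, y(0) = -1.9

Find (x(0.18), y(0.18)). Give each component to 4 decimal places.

Heun on (x,y): k1 = f(t_n, state_n); k2 = f(t_n + h, state_n + h·k1); state_{n+1} = state_n + (h/2)·(k1 + k2).
0.000000: (-1.240000, -1.900000)
  k1 = (0.023500, -2.356000)
  predictor → (-1.237885, -2.112040)
  k2 = (0.323365, -2.614463)
  → (-1.224391, -2.123671)
0.090000: (-1.224391, -2.123671)
  k1 = (0.354101, -2.600204)
  predictor → (-1.192522, -2.357689)
  k2 = (0.753022, -2.811596)
  → (-1.174571, -2.367202)
(x(0.18), y(0.18)) ≈ (-1.1746, -2.3672)

-1.1746, -2.3672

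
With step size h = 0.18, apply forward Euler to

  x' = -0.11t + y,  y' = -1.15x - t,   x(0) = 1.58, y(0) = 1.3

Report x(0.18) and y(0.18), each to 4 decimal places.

1.8140, 0.9729

Euler on (x,y): x_{n+1} = x_n + h·x', y_{n+1} = y_n + h·y'.
0.000000: (1.580000, 1.300000); f=(1.300000, -1.817000) → (1.814000, 0.972940)
(x(0.18), y(0.18)) ≈ (1.8140, 0.9729)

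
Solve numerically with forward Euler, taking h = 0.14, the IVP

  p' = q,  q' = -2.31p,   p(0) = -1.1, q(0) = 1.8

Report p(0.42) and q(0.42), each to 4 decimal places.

Euler on (p,q): p_{n+1} = p_n + h·p', q_{n+1} = q_n + h·q'.
0.000000: (-1.100000, 1.800000); f=(1.800000, 2.541000) → (-0.848000, 2.155740)
0.140000: (-0.848000, 2.155740); f=(2.155740, 1.958880) → (-0.546196, 2.429983)
0.280000: (-0.546196, 2.429983); f=(2.429983, 1.261714) → (-0.205999, 2.606623)
(p(0.42), q(0.42)) ≈ (-0.2060, 2.6066)

-0.2060, 2.6066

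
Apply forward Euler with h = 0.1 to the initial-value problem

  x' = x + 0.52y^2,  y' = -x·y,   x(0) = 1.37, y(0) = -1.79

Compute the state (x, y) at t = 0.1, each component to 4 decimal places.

1.6736, -1.5448

Euler on (x,y): x_{n+1} = x_n + h·x', y_{n+1} = y_n + h·y'.
0.000000: (1.370000, -1.790000); f=(3.036132, 2.452300) → (1.673613, -1.544770)
(x(0.1), y(0.1)) ≈ (1.6736, -1.5448)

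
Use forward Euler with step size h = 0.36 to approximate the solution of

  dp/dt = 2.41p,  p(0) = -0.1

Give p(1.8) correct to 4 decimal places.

-2.2721

Euler: p_{n+1} = p_n + h·f(t_n, p_n).
t=0.000000, p=-0.100000: f=-0.241000 → p ← -0.100000 + 0.36·(-0.241000) = -0.186760
t=0.360000, p=-0.186760: f=-0.450092 → p ← -0.186760 + 0.36·(-0.450092) = -0.348793
t=0.720000, p=-0.348793: f=-0.840591 → p ← -0.348793 + 0.36·(-0.840591) = -0.651406
t=1.080000, p=-0.651406: f=-1.569888 → p ← -0.651406 + 0.36·(-1.569888) = -1.216565
t=1.440000, p=-1.216565: f=-2.931923 → p ← -1.216565 + 0.36·(-2.931923) = -2.272058
p(1.8) ≈ -2.2721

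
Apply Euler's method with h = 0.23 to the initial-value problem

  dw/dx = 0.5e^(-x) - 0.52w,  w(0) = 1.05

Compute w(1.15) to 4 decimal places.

Euler: w_{n+1} = w_n + h·f(x_n, w_n).
x=0.000000, w=1.050000: f=-0.046000 → w ← 1.050000 + 0.23·(-0.046000) = 1.039420
x=0.230000, w=1.039420: f=-0.143232 → w ← 1.039420 + 0.23·(-0.143232) = 1.006477
x=0.460000, w=1.006477: f=-0.207726 → w ← 1.006477 + 0.23·(-0.207726) = 0.958700
x=0.690000, w=0.958700: f=-0.247736 → w ← 0.958700 + 0.23·(-0.247736) = 0.901720
x=0.920000, w=0.901720: f=-0.269635 → w ← 0.901720 + 0.23·(-0.269635) = 0.839704
w(1.15) ≈ 0.8397

0.8397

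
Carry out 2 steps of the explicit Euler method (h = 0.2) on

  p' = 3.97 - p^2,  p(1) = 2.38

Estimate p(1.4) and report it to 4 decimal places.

Euler: p_{n+1} = p_n + h·f(t_n, p_n).
t=1.000000, p=2.380000: f=-1.694400 → p ← 2.380000 + 0.2·(-1.694400) = 2.041120
t=1.200000, p=2.041120: f=-0.196171 → p ← 2.041120 + 0.2·(-0.196171) = 2.001886
p(1.4) ≈ 2.0019

2.0019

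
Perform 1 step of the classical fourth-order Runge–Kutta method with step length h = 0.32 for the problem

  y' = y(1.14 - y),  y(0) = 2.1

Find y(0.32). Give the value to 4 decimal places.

RK4: k1 = f(t_n, y_n); k2 = f(t_n + h/2, y_n + (h/2)·k1); k3 = f(t_n + h/2, y_n + (h/2)·k2); k4 = f(t_n + h, y_n + h·k3); y_{n+1} = y_n + (h/6)·(k1 + 2k2 + 2k3 + k4).
t=0.000000, y=2.100000:
  k1 = f(0.000000, 2.100000) = -2.016000
  k2 = f(0.160000, 1.777440) = -1.133011
  k3 = f(0.160000, 1.918718) = -1.494141
  k4 = f(0.320000, 1.621875) = -0.781541
  y ← 2.100000 + (0.32/6)·(k1 + 2k2 + 2k3 + k4) = 1.670568
y(0.32) ≈ 1.6706

1.6706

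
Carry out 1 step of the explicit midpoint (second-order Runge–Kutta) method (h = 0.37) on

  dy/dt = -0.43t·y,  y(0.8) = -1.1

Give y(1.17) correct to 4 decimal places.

Midpoint: k1 = f(t_n, y_n); k2 = f(t_n + h/2, y_n + (h/2)·k1); y_{n+1} = y_n + h·k2.
t=0.800000, y=-1.100000:
  k1 = f(0.800000, -1.100000) = 0.378400
  k2 = f(0.985000, -1.029996) = 0.436255
  y ← -1.100000 + 0.37·0.436255 = -0.938586
y(1.17) ≈ -0.9386

-0.9386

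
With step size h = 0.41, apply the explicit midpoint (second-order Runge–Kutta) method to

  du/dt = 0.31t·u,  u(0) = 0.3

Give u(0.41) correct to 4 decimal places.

0.3078

Midpoint: k1 = f(t_n, u_n); k2 = f(t_n + h/2, u_n + (h/2)·k1); u_{n+1} = u_n + h·k2.
t=0.000000, u=0.300000:
  k1 = f(0.000000, 0.300000) = 0.000000
  k2 = f(0.205000, 0.300000) = 0.019065
  u ← 0.300000 + 0.41·0.019065 = 0.307817
u(0.41) ≈ 0.3078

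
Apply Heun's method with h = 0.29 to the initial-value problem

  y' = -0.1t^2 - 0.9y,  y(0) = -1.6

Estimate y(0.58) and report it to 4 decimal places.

-0.9629

Heun: k1 = f(t_n, y_n); k2 = f(t_n + h, y_n + h·k1); y_{n+1} = y_n + (h/2)·(k1 + k2).
t=0.000000, y=-1.600000:
  k1 = f(0.000000, -1.600000) = 1.440000
  k2 = f(0.290000, -1.182400) = 1.055750
  y ← -1.600000 + (0.29/2)·(1.440000 + 1.055750) = -1.238116
t=0.290000, y=-1.238116:
  k1 = f(0.290000, -1.238116) = 1.105895
  k2 = f(0.580000, -0.917407) = 0.792026
  y ← -1.238116 + (0.29/2)·(1.105895 + 0.792026) = -0.962918
y(0.58) ≈ -0.9629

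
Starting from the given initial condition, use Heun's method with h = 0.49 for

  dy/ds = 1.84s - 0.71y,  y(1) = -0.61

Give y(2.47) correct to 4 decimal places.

Heun: k1 = f(s_n, y_n); k2 = f(s_n + h, y_n + h·k1); y_{n+1} = y_n + (h/2)·(k1 + k2).
s=1.000000, y=-0.610000:
  k1 = f(1.000000, -0.610000) = 2.273100
  k2 = f(1.490000, 0.503819) = 2.383889
  y ← -0.610000 + (0.49/2)·(2.273100 + 2.383889) = 0.530962
s=1.490000, y=0.530962:
  k1 = f(1.490000, 0.530962) = 2.364617
  k2 = f(1.980000, 1.689624) = 2.443567
  y ← 0.530962 + (0.49/2)·(2.364617 + 2.443567) = 1.708967
s=1.980000, y=1.708967:
  k1 = f(1.980000, 1.708967) = 2.429833
  k2 = f(2.470000, 2.899585) = 2.486094
  y ← 1.708967 + (0.49/2)·(2.429833 + 2.486094) = 2.913369
y(2.47) ≈ 2.9134

2.9134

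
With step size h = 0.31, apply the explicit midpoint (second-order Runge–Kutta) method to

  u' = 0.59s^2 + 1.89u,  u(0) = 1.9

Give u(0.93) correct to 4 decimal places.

Midpoint: k1 = f(s_n, u_n); k2 = f(s_n + h/2, u_n + (h/2)·k1); u_{n+1} = u_n + h·k2.
s=0.000000, u=1.900000:
  k1 = f(0.000000, 1.900000) = 3.591000
  k2 = f(0.155000, 2.456605) = 4.657158
  u ← 1.900000 + 0.31·4.657158 = 3.343719
s=0.310000, u=3.343719:
  k1 = f(0.310000, 3.343719) = 6.376328
  k2 = f(0.465000, 4.332050) = 8.315147
  u ← 3.343719 + 0.31·8.315147 = 5.921415
s=0.620000, u=5.921415:
  k1 = f(0.620000, 5.921415) = 11.418270
  k2 = f(0.775000, 7.691246) = 14.890824
  u ← 5.921415 + 0.31·14.890824 = 10.537570
u(0.93) ≈ 10.5376

10.5376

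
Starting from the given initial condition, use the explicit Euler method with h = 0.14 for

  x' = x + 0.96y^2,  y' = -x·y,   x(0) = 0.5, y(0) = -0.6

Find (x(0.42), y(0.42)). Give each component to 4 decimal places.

0.8863, -0.4564

Euler on (x,y): x_{n+1} = x_n + h·x', y_{n+1} = y_n + h·y'.
0.000000: (0.500000, -0.600000); f=(0.845600, 0.300000) → (0.618384, -0.558000)
0.140000: (0.618384, -0.558000); f=(0.917293, 0.345058) → (0.746805, -0.509692)
0.280000: (0.746805, -0.509692); f=(0.996199, 0.380640) → (0.886273, -0.456402)
(x(0.42), y(0.42)) ≈ (0.8863, -0.4564)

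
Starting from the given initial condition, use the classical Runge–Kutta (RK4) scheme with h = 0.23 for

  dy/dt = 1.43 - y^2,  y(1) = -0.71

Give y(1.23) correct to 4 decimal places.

RK4: k1 = f(t_n, y_n); k2 = f(t_n + h/2, y_n + (h/2)·k1); k3 = f(t_n + h/2, y_n + (h/2)·k2); k4 = f(t_n + h, y_n + h·k3); y_{n+1} = y_n + (h/6)·(k1 + 2k2 + 2k3 + k4).
t=1.000000, y=-0.710000:
  k1 = f(1.000000, -0.710000) = 0.925900
  k2 = f(1.115000, -0.603521) = 1.065762
  k3 = f(1.115000, -0.587437) = 1.084917
  k4 = f(1.230000, -0.460469) = 1.217968
  y ← -0.710000 + (0.23/6)·(k1 + 2k2 + 2k3 + k4) = -0.462933
y(1.23) ≈ -0.4629

-0.4629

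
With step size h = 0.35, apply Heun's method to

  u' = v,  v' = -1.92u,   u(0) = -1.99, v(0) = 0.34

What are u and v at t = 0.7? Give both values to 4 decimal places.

Heun on (u,v): k1 = f(t_n, state_n); k2 = f(t_n + h, state_n + h·k1); state_{n+1} = state_n + (h/2)·(k1 + k2).
0.000000: (-1.990000, 0.340000)
  k1 = (0.340000, 3.820800)
  predictor → (-1.871000, 1.677280)
  k2 = (1.677280, 3.592320)
  → (-1.636976, 1.637296)
0.350000: (-1.636976, 1.637296)
  k1 = (1.637296, 3.142994)
  predictor → (-1.063922, 2.737344)
  k2 = (2.737344, 2.042731)
  → (-0.871414, 2.544798)
(u(0.7), v(0.7)) ≈ (-0.8714, 2.5448)

-0.8714, 2.5448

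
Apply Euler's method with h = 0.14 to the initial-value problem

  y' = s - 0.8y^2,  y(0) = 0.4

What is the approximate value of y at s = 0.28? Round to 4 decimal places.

Euler: y_{n+1} = y_n + h·f(s_n, y_n).
s=0.000000, y=0.400000: f=-0.128000 → y ← 0.400000 + 0.14·(-0.128000) = 0.382080
s=0.140000, y=0.382080: f=0.023212 → y ← 0.382080 + 0.14·0.023212 = 0.385330
y(0.28) ≈ 0.3853

0.3853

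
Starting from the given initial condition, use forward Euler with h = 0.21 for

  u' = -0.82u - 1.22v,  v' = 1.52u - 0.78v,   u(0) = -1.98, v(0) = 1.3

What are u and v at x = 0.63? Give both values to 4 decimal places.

-1.3841, -0.7665

Euler on (u,v): u_{n+1} = u_n + h·u', v_{n+1} = v_n + h·v'.
0.000000: (-1.980000, 1.300000); f=(0.037600, -4.023600) → (-1.972104, 0.455044)
0.210000: (-1.972104, 0.455044); f=(1.061972, -3.352532) → (-1.749090, -0.248988)
0.420000: (-1.749090, -0.248988); f=(1.738019, -2.464406) → (-1.384106, -0.766513)
(u(0.63), v(0.63)) ≈ (-1.3841, -0.7665)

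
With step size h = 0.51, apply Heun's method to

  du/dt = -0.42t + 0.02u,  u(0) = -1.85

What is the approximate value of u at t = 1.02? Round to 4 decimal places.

Heun: k1 = f(t_n, u_n); k2 = f(t_n + h, u_n + h·k1); u_{n+1} = u_n + (h/2)·(k1 + k2).
t=0.000000, u=-1.850000:
  k1 = f(0.000000, -1.850000) = -0.037000
  k2 = f(0.510000, -1.868870) = -0.251577
  u ← -1.850000 + (0.51/2)·(-0.037000 + (-0.251577)) = -1.923587
t=0.510000, u=-1.923587:
  k1 = f(0.510000, -1.923587) = -0.252672
  k2 = f(1.020000, -2.052450) = -0.469449
  u ← -1.923587 + (0.51/2)·(-0.252672 + (-0.469449)) = -2.107728
u(1.02) ≈ -2.1077

-2.1077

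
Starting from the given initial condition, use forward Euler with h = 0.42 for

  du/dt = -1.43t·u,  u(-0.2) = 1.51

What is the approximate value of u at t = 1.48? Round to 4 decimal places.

Euler: u_{n+1} = u_n + h·f(t_n, u_n).
t=-0.200000, u=1.510000: f=0.431860 → u ← 1.510000 + 0.42·0.431860 = 1.691381
t=0.220000, u=1.691381: f=-0.532109 → u ← 1.691381 + 0.42·(-0.532109) = 1.467896
t=0.640000, u=1.467896: f=-1.343418 → u ← 1.467896 + 0.42·(-1.343418) = 0.903660
t=1.060000, u=0.903660: f=-1.369768 → u ← 0.903660 + 0.42·(-1.369768) = 0.328358
u(1.48) ≈ 0.3284

0.3284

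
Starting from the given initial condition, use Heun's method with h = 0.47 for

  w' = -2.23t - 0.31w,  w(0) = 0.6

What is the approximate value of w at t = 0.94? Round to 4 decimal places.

-0.4672

Heun: k1 = f(t_n, w_n); k2 = f(t_n + h, w_n + h·k1); w_{n+1} = w_n + (h/2)·(k1 + k2).
t=0.000000, w=0.600000:
  k1 = f(0.000000, 0.600000) = -0.186000
  k2 = f(0.470000, 0.512580) = -1.207000
  w ← 0.600000 + (0.47/2)·(-0.186000 + (-1.207000)) = 0.272645
t=0.470000, w=0.272645:
  k1 = f(0.470000, 0.272645) = -1.132620
  k2 = f(0.940000, -0.259686) = -2.015697
  w ← 0.272645 + (0.47/2)·(-1.132620 + (-2.015697)) = -0.467209
w(0.94) ≈ -0.4672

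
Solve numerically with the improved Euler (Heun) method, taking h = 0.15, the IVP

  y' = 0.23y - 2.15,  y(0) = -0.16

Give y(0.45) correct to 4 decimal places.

-1.1966

Heun: k1 = f(s_n, y_n); k2 = f(s_n + h, y_n + h·k1); y_{n+1} = y_n + (h/2)·(k1 + k2).
s=0.000000, y=-0.160000:
  k1 = f(0.000000, -0.160000) = -2.186800
  k2 = f(0.150000, -0.488020) = -2.262245
  y ← -0.160000 + (0.15/2)·(-2.186800 + (-2.262245)) = -0.493678
s=0.150000, y=-0.493678:
  k1 = f(0.150000, -0.493678) = -2.263546
  k2 = f(0.300000, -0.833210) = -2.341638
  y ← -0.493678 + (0.15/2)·(-2.263546 + (-2.341638)) = -0.839067
s=0.300000, y=-0.839067:
  k1 = f(0.300000, -0.839067) = -2.342985
  k2 = f(0.450000, -1.190515) = -2.423818
  y ← -0.839067 + (0.15/2)·(-2.342985 + (-2.423818)) = -1.196577
y(0.45) ≈ -1.1966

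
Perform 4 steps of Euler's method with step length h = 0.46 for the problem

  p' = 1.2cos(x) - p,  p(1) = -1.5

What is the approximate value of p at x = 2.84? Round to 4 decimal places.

Euler: p_{n+1} = p_n + h·f(x_n, p_n).
x=1.000000, p=-1.500000: f=2.148363 → p ← -1.500000 + 0.46·2.148363 = -0.511753
x=1.460000, p=-0.511753: f=0.644437 → p ← -0.511753 + 0.46·0.644437 = -0.215312
x=1.920000, p=-0.215312: f=-0.195267 → p ← -0.215312 + 0.46·(-0.195267) = -0.305135
x=2.380000, p=-0.305135: f=-0.563350 → p ← -0.305135 + 0.46·(-0.563350) = -0.564276
p(2.84) ≈ -0.5643

-0.5643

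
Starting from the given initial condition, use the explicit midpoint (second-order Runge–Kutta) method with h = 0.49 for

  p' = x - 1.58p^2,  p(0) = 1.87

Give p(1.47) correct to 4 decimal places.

Midpoint: k1 = f(x_n, p_n); k2 = f(x_n + h/2, p_n + (h/2)·k1); p_{n+1} = p_n + h·k2.
x=0.000000, p=1.870000:
  k1 = f(0.000000, 1.870000) = -5.525102
  k2 = f(0.245000, 0.516350) = -0.176255
  p ← 1.870000 + 0.49·(-0.176255) = 1.783635
x=0.490000, p=1.783635:
  k1 = f(0.490000, 1.783635) = -4.536538
  k2 = f(0.735000, 0.672183) = 0.021109
  p ← 1.783635 + 0.49·0.021109 = 1.793978
x=0.980000, p=1.793978:
  k1 = f(0.980000, 1.793978) = -4.105005
  k2 = f(1.225000, 0.788252) = 0.243281
  p ← 1.793978 + 0.49·0.243281 = 1.913186
p(1.47) ≈ 1.9132

1.9132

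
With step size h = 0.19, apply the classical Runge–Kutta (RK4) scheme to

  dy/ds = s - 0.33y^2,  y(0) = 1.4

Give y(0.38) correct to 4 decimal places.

RK4: k1 = f(s_n, y_n); k2 = f(s_n + h/2, y_n + (h/2)·k1); k3 = f(s_n + h/2, y_n + (h/2)·k2); k4 = f(s_n + h, y_n + h·k3); y_{n+1} = y_n + (h/6)·(k1 + 2k2 + 2k3 + k4).
s=0.000000, y=1.400000:
  k1 = f(0.000000, 1.400000) = -0.646800
  k2 = f(0.095000, 1.338554) = -0.496270
  k3 = f(0.095000, 1.352854) = -0.508971
  k4 = f(0.190000, 1.303296) = -0.370531
  y ← 1.400000 + (0.19/6)·(k1 + 2k2 + 2k3 + k4) = 1.304119
s=0.190000, y=1.304119:
  k1 = f(0.190000, 1.304119) = -0.371240
  k2 = f(0.285000, 1.268851) = -0.246295
  k3 = f(0.285000, 1.280721) = -0.256281
  k4 = f(0.380000, 1.255426) = -0.140111
  y ← 1.304119 + (0.19/6)·(k1 + 2k2 + 2k3 + k4) = 1.256097
y(0.38) ≈ 1.2561

1.2561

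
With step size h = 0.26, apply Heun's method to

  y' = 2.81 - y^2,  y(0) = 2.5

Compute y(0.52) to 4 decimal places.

1.8802

Heun: k1 = f(s_n, y_n); k2 = f(s_n + h, y_n + h·k1); y_{n+1} = y_n + (h/2)·(k1 + k2).
s=0.000000, y=2.500000:
  k1 = f(0.000000, 2.500000) = -3.440000
  k2 = f(0.260000, 1.605600) = 0.232049
  y ← 2.500000 + (0.26/2)·(-3.440000 + 0.232049) = 2.082966
s=0.260000, y=2.082966:
  k1 = f(0.260000, 2.082966) = -1.528749
  k2 = f(0.520000, 1.685492) = -0.030882
  y ← 2.082966 + (0.26/2)·(-1.528749 + (-0.030882)) = 1.880214
y(0.52) ≈ 1.8802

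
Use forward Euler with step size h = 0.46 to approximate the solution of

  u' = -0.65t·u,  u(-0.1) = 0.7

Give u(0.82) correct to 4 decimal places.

Euler: u_{n+1} = u_n + h·f(t_n, u_n).
t=-0.100000, u=0.700000: f=0.045500 → u ← 0.700000 + 0.46·0.045500 = 0.720930
t=0.360000, u=0.720930: f=-0.168698 → u ← 0.720930 + 0.46·(-0.168698) = 0.643329
u(0.82) ≈ 0.6433

0.6433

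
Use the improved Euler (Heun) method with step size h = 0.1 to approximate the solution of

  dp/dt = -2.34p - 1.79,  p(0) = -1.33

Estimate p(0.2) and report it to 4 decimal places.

Heun: k1 = f(t_n, p_n); k2 = f(t_n + h, p_n + h·k1); p_{n+1} = p_n + (h/2)·(k1 + k2).
t=0.000000, p=-1.330000:
  k1 = f(0.000000, -1.330000) = 1.322200
  k2 = f(0.100000, -1.197780) = 1.012805
  p ← -1.330000 + (0.1/2)·(1.322200 + 1.012805) = -1.213250
t=0.100000, p=-1.213250:
  k1 = f(0.100000, -1.213250) = 1.049004
  k2 = f(0.200000, -1.108349) = 0.803537
  p ← -1.213250 + (0.1/2)·(1.049004 + 0.803537) = -1.120623
p(0.2) ≈ -1.1206

-1.1206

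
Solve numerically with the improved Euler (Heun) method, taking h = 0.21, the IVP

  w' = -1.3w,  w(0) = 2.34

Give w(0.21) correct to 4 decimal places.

Heun: k1 = f(t_n, w_n); k2 = f(t_n + h, w_n + h·k1); w_{n+1} = w_n + (h/2)·(k1 + k2).
t=0.000000, w=2.340000:
  k1 = f(0.000000, 2.340000) = -3.042000
  k2 = f(0.210000, 1.701180) = -2.211534
  w ← 2.340000 + (0.21/2)·(-3.042000 + (-2.211534)) = 1.788379
w(0.21) ≈ 1.7884

1.7884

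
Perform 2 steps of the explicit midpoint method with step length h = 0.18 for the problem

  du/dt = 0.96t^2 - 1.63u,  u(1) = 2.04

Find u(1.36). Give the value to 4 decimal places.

Midpoint: k1 = f(t_n, u_n); k2 = f(t_n + h/2, u_n + (h/2)·k1); u_{n+1} = u_n + h·k2.
t=1.000000, u=2.040000:
  k1 = f(1.000000, 2.040000) = -2.365200
  k2 = f(1.090000, 1.827132) = -1.837649
  u ← 2.040000 + 0.18·(-1.837649) = 1.709223
t=1.180000, u=1.709223:
  k1 = f(1.180000, 1.709223) = -1.449330
  k2 = f(1.270000, 1.578783) = -1.025033
  u ← 1.709223 + 0.18·(-1.025033) = 1.524717
u(1.36) ≈ 1.5247

1.5247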